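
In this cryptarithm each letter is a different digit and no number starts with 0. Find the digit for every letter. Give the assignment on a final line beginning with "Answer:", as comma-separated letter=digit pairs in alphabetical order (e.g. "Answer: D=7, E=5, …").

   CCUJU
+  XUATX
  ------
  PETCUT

Step 1. [P] the sum has 6 digits but both addends have 5; that extra leading digit P is the final carry, namely 1 ⇒ P=1.
Step 2. [col 1: U + X ≡ T (mod 10)] X=6 is one option consistent with column 1 (U + X ≡ T (mod 10), carry-in 0) — take it, so X=6.
Step 3. [col 1: U + X ≡ T (mod 10)] no forcing yet in column 1 (carry-in 0); T=4 is free and consistent — try it, so T=4.
Step 4. [col 1: U + X ≡ T (mod 10)] in column 1 we have U+X≡T with carry-in 0; given X=6, T=4 and digits 1,4,6 already taken and all letters distinct, that pins U to 8, so U=8.
Step 5. [col 2: J + T ≡ U (mod 10)] from column 2 (T=4, U=8, carry-in 1, digits 1,4,6,8 already taken and all letters distinct): J must equal 3. So J=3.
Step 6. [col 3: U + A ≡ C (mod 10)] C=5 is one option consistent with column 3 (U + A ≡ C (mod 10), carry-in 0) — take it, so C=5.
Step 7. [col 3: U + A ≡ C (mod 10)] in column 3 we have U+A≡C with carry-in 0; given U=8, C=5 and digits 1,3,4,5,6,8 already taken and all letters distinct, that pins A to 7. So A=7.
Step 8. [col 5: C + X ≡ E (mod 10)] in column 5 we have C+X≡E with carry-in 1; given C=5, X=6 and digits 1,3,4,5,6,7,8 already taken and all letters distinct, that pins E to 2. So E=2.

Answer: A=7, C=5, E=2, J=3, P=1, T=4, U=8, X=6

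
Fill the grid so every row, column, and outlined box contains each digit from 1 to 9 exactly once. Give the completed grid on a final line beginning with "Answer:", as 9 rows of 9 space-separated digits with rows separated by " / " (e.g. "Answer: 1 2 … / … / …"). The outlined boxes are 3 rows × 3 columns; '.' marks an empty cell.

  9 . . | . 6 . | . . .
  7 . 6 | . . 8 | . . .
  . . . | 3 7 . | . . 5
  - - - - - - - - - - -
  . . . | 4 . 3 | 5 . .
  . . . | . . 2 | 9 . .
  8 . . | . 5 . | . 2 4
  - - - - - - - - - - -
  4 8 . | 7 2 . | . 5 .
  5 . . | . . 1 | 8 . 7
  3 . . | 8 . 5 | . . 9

Step 1. [r9c7∈{1,2,4,6}] 2 has one home in box 9: r9c7, so r9c7=2.
Step 2. [r1c6∈{4}] r1c6's peers cover all but 4. So r1c6=4.
Step 3. [r6c6∈{6,7,9}] 7 has one home in col 6: r6c6, so r6c6=7.
Step 4. [r3c6∈{9}] nothing but 9 survives at r3c6. So r3c6=9.
Step 5. [r2c5∈{1}] only 1 remains possible at r2c5 ⇒ r2c5=1.
Step 6. [r7c3∈{1,9}] in row 7, 9 fits only at r7c3, so r7c3=9.
Step 7. [r8c3∈{2}] nothing but 2 survives at r8c3, so r8c3=2.
Step 8. [r8c2∈{6}] r8c2's peers cover all but 6 ⇒ r8c2=6.
Step 9. [r9c8∈{1,4,6}] row 9 places 6 nowhere but r9c8, so r9c8=6.
Step 10. [r8c8∈{3,4}] r8c8 is the only open cell in box 9 admitting 4. So r8c8=4.
Step 11. [r5c5∈{8}] r5c5 has the single candidate 8, so r5c5=8.
Step 12. [r3c7∈{1,4,6}] 6 has one home in row 3: r3c7 ⇒ r3c7=6.
Step 13. [r4c5∈{9}] only 9 remains possible at r4c5. So r4c5=9.
Step 14. [r1c7∈{1,3,7}] r1c7 is the only open cell in col 7 admitting 7 ⇒ r1c7=7.
Step 15. [r6c2∈{1,3,9}] across row 6, 9 lands solely at r6c2 ⇒ r6c2=9.
Step 16. [r6c4∈{1,6}] across row 6, 6 lands solely at r6c4 ⇒ r6c4=6.
Step 17. [r5c4∈{1}] r5c4 has the single candidate 1 ⇒ r5c4=1.
Step 18. [r2c7∈{3,4}] r2c7 is the only open cell in col 7 admitting 4 ⇒ r2c7=4.
Step 19. [r5c1∈{6}] r5c1 is down to just 6. So r5c1=6.
Step 20. [r5c9∈{3}] nothing but 3 survives at r5c9. So r5c9=3.
Step 21. [r6c7∈{1}] r6c7 is down to just 1, so r6c7=1.
Step 22. [r5c8∈{7}] only 7 remains possible at r5c8, so r5c8=7.
Step 23. [r4c8∈{8}] only 8 remains possible at r4c8. So r4c8=8.
Step 24. [r3c8∈{1}] r3c8 is down to just 1. So r3c8=1.
Step 25. [r3c1∈{2}] r3c1 is down to just 2. So r3c1=2.
Step 26. [r1c8∈{3}] only 3 remains possible at r1c8, so r1c8=3.
Step 27. [r3c2∈{4}] r3c2 is down to just 4. So r3c2=4.
Step 28. [r5c2∈{5}] r5c2 is down to just 5. So r5c2=5.
Step 29. [r1c2∈{1}] r1c2's peers cover all but 1. So r1c2=1.
Step 30. [r1c3∈{5,8}] in col 3, 5 fits only at r1c3 ⇒ r1c3=5.
Step 31. [r2c9∈{2}] r2c9's peers cover all but 2, so r2c9=2.
Step 32. [r9c2∈{7}] only 7 remains possible at r9c2. So r9c2=7.
Step 33. [r4c3∈{1,7}] row 4 places 7 nowhere but r4c3. So r4c3=7.
Step 34. [r6c3∈{3}] r6c3's peers cover all but 3. So r6c3=3.
Step 35. [r4c9∈{6}] r4c9 is down to just 6 ⇒ r4c9=6.
Step 36. [r7c9∈{1}] r7c9 is down to just 1. So r7c9=1.
Step 37. [r2c4∈{5}] r2c4 has the single candidate 5, so r2c4=5.
Step 38. [r9c5∈{4}] nothing but 4 survives at r9c5. So r9c5=4.
Step 39. [r8c5∈{3}] r8c5 has the single candidate 3 ⇒ r8c5=3.
Step 40. [r9c3∈{1}] r9c3's peers cover all but 1, so r9c3=1.
Step 41. [r5c3∈{4}] only 4 remains possible at r5c3, so r5c3=4.
Step 42. [r4c2∈{2}] only 2 remains possible at r4c2. So r4c2=2.
Step 43. [r2c8∈{9}] r2c8's peers cover all but 9 ⇒ r2c8=9.
Step 44. [r4c1∈{1}] r4c1 has the single candidate 1. So r4c1=1.
Step 45. [r8c4∈{9}] only 9 remains possible at r8c4 ⇒ r8c4=9.
Step 46. [r2c2∈{3}] r2c2's peers cover all but 3, so r2c2=3.
Step 47. [r1c4∈{2}] nothing but 2 survives at r1c4, so r1c4=2.
Step 48. [r1c9∈{8}] r1c9's peers cover all but 8 ⇒ r1c9=8.
Step 49. [r7c6∈{6}] only 6 remains possible at r7c6 ⇒ r7c6=6.
Step 50. [r7c7∈{3}] r7c7's peers cover all but 3 ⇒ r7c7=3.
Step 51. [r3c3∈{8}] only 8 remains possible at r3c3. So r3c3=8.

Answer: 9 1 5 2 6 4 7 3 8 / 7 3 6 5 1 8 4 9 2 / 2 4 8 3 7 9 6 1 5 / 1 2 7 4 9 3 5 8 6 / 6 5 4 1 8 2 9 7 3 / 8 9 3 6 5 7 1 2 4 / 4 8 9 7 2 6 3 5 1 / 5 6 2 9 3 1 8 4 7 / 3 7 1 8 4 5 2 6 9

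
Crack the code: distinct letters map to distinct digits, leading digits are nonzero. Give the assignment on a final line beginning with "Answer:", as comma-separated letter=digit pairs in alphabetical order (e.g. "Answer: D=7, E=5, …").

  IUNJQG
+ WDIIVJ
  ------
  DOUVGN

Step 1. [col 1: G + J ≡ N (mod 10)] no forcing yet in column 1 (carry-in 0); G=6 is free and consistent — try it, so G=6.
Step 2. [col 1: G + J ≡ N (mod 10)] several values work for J in column 1 (G + J ≡ N (mod 10), carry-in 0); try J=1, so J=1.
Step 3. [col 1: G + J ≡ N (mod 10)] in column 1 we have G+J≡N with carry-in 0; given G=6, J=1 and digits 1,6 already taken and all letters distinct, that pins N to 7. So N=7.
Step 4. [col 2: Q + V ≡ G (mod 10)] column 2 (Q + V ≡ G (mod 10), carry-in 0) doesn't pin V yet; pick V=4 and continue, so V=4.
Step 5. [col 2: Q + V ≡ G (mod 10)] in column 2 we have Q+V≡G with carry-in 0; given V=4, G=6 and digits 1,4,6,7 already taken and all letters distinct, that pins Q to 2. So Q=2.
Step 6. [col 3: J + I ≡ V (mod 10)] column 3 reads J+I+carry(0)=V with J=1, V=4; with digits 1,2,4,6,7 already taken and all letters distinct, the only value for I is 3 ⇒ I=3.
Step 7. [col 4: N + I ≡ U (mod 10)] in column 4 we have N+I≡U with carry-in 0; given N=7, I=3 and digits 1,2,3,4,6,7 already taken and all letters distinct, that pins U to 0. So U=0.
Step 8. [col 5: U + D ≡ O (mod 10)] from column 5 (U=0, carry-in 1, digits 0,1,2,3,4,6,7 already taken and all letters distinct): D must equal 8 ⇒ D=8.
Step 9. [col 5: U + D ≡ O (mod 10)] in column 5 we have U+D≡O with carry-in 1; given U=0, D=8 and digits 0,1,2,3,4,6,7,8 already taken and all letters distinct, that pins O to 9 ⇒ O=9.
Step 10. [col 6: I + W ≡ D (mod 10)] column 6 reads I+W+carry(0)=D with I=3, D=8; with digits 0,1,2,3,4,6,7,8,9 already taken and all letters distinct, the only value for W is 5 ⇒ W=5.

Answer: D=8, G=6, I=3, J=1, N=7, O=9, Q=2, U=0, V=4, W=5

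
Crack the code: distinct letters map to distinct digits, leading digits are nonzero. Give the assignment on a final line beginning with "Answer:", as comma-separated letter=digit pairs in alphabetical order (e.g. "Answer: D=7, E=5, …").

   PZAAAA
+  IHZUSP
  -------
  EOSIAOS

Step 1. [E] the sum has 7 digits but both addends have 6; that extra leading digit E is the final carry, namely 1. So E=1.
Step 2. [col 1: A + P ≡ S (mod 10)] no forcing yet in column 1 (carry-in 0); A=3 is free and consistent — try it ⇒ A=3.
Step 3. [col 1: A + P ≡ S (mod 10)] P=4 is one option consistent with column 1 (A + P ≡ S (mod 10), carry-in 0) — take it ⇒ P=4.
Step 4. [col 1: A + P ≡ S (mod 10)] in column 1 we have A+P≡S with carry-in 0; given A=3, P=4 and digits 1,3,4 already taken and all letters distinct, that pins S to 7, so S=7.
Step 5. [col 2: A + S ≡ O (mod 10)] column 2: given A=3, S=7, carry-in 0, and digits 1,3,4,7 already taken and all letters distinct, A+S≡O (mod 10) forces O=0 ⇒ O=0.
Step 6. [col 3: A + U ≡ A (mod 10)] in column 3 we have A+U≡A with carry-in 1; given A=3 and digits 0,1,3,4,7 already taken and all letters distinct, that pins U to 9 ⇒ U=9.
Step 7. [col 4: A + Z ≡ I (mod 10)] Z=2 is one option consistent with column 4 (A + Z ≡ I (mod 10), carry-in 1) — take it, so Z=2.
Step 8. [col 4: A + Z ≡ I (mod 10)] column 4: given A=3, Z=2, carry-in 1, and digits 0,1,2,3,4,7,9 already taken and all letters distinct, A+Z≡I (mod 10) forces I=6, so I=6.
Step 9. [col 5: Z + H ≡ S (mod 10)] in column 5 we have Z+H≡S with carry-in 0; given Z=2, S=7 and digits 0,1,2,3,4,6,7,9 already taken and all letters distinct, that pins H to 5, so H=5.

Answer: A=3, E=1, H=5, I=6, O=0, P=4, S=7, U=9, Z=2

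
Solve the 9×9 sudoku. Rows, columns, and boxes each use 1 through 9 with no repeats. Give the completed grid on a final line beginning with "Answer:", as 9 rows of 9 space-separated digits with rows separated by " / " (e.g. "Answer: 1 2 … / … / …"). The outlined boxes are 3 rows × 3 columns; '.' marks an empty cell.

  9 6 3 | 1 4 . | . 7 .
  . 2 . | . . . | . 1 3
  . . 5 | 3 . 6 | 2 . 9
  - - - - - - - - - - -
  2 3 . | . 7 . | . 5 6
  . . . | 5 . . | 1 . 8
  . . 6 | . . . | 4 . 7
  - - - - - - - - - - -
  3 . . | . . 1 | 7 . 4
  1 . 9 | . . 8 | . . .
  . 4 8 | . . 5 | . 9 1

Step 1. [r5c5∈{2,3,6,9}] across row 5, 6 lands solely at r5c5 ⇒ r5c5=6.
Step 2. [r3c5∈{8}] r3c5 is down to just 8. So r3c5=8.
Step 3. [r8c9∈{2,5}] 2 has one home in col 9: r8c9 ⇒ r8c9=2.
Step 4. [r8c7∈{3,5,6}] box 9 places 5 nowhere but r8c7 ⇒ r8c7=5.
Step 5. [r6c2∈{1,5,8,9}] in col 2, 8 fits only at r6c2, so r6c2=8.
Step 6. [r2c6∈{7,9}] r2c6 is the only open cell in col 6 admitting 7 ⇒ r2c6=7.
Step 7. [r2c4∈{9}] r2c4 is down to just 9. So r2c4=9.
Step 8. [r6c4∈{2}] r6c4 has the single candidate 2, so r6c4=2.
Step 9. [r8c2∈{7}] only 7 remains possible at r8c2. So r8c2=7.
Step 10. [r2c3∈{4}] nothing but 4 survives at r2c3 ⇒ r2c3=4.
Step 11. [r6c8∈{3}] r6c8 is down to just 3 ⇒ r6c8=3.
Step 12. [r7c4∈{6}] r7c4 is down to just 6. So r7c4=6.
Step 13. [r6c6∈{9}] r6c6 has the single candidate 9 ⇒ r6c6=9.
Step 14. [r9c7∈{3,6}] r9c7 is the only open cell in col 7 admitting 3. So r9c7=3.
Step 15. [r4c6∈{4}] r4c6 has the single candidate 4. So r4c6=4.
Step 16. [r9c5∈{2}] only 2 remains possible at r9c5. So r9c5=2.
Step 17. [r1c7∈{8}] r1c7 has the single candidate 8. So r1c7=8.
Step 18. [r5c3∈{7}] r5c3 has the single candidate 7, so r5c3=7.
Step 19. [r9c4∈{7}] r9c4 is down to just 7. So r9c4=7.
Step 20. [r5c8∈{2}] r5c8's peers cover all but 2 ⇒ r5c8=2.
Step 21. [r4c3∈{1}] r4c3 has the single candidate 1. So r4c3=1.
Step 22. [r1c6∈{2}] r1c6 has the single candidate 2. So r1c6=2.
Step 23. [r9c1∈{6}] r9c1 has the single candidate 6 ⇒ r9c1=6.
Step 24. [r5c2∈{9}] only 9 remains possible at r5c2. So r5c2=9.
Step 25. [r4c4∈{8}] r4c4's peers cover all but 8, so r4c4=8.
Step 26. [r7c8∈{8}] nothing but 8 survives at r7c8. So r7c8=8.
Step 27. [r8c4∈{4}] r8c4 is down to just 4, so r8c4=4.
Step 28. [r8c5∈{3}] r8c5 has the single candidate 3 ⇒ r8c5=3.
Step 29. [r8c8∈{6}] only 6 remains possible at r8c8, so r8c8=6.
Step 30. [r7c3∈{2}] r7c3 has the single candidate 2, so r7c3=2.
Step 31. [r6c1∈{5}] nothing but 5 survives at r6c1, so r6c1=5.
Step 32. [r2c1∈{8}] r2c1 is down to just 8 ⇒ r2c1=8.
Step 33. [r5c1∈{4}] r5c1 is down to just 4 ⇒ r5c1=4.
Step 34. [r2c5∈{5}] r2c5 has the single candidate 5, so r2c5=5.
Step 35. [r2c7∈{6}] nothing but 6 survives at r2c7 ⇒ r2c7=6.
Step 36. [r5c6∈{3}] nothing but 3 survives at r5c6, so r5c6=3.
Step 37. [r4c7∈{9}] r4c7 is down to just 9, so r4c7=9.
Step 38. [r7c2∈{5}] r7c2's peers cover all but 5 ⇒ r7c2=5.
Step 39. [r3c8∈{4}] r3c8 is down to just 4, so r3c8=4.
Step 40. [r3c2∈{1}] r3c2's peers cover all but 1. So r3c2=1.
Step 41. [r6c5∈{1}] only 1 remains possible at r6c5 ⇒ r6c5=1.
Step 42. [r1c9∈{5}] r1c9 is down to just 5, so r1c9=5.
Step 43. [r7c5∈{9}] r7c5's peers cover all but 9 ⇒ r7c5=9.
Step 44. [r3c1∈{7}] nothing but 7 survives at r3c1 ⇒ r3c1=7.

Answer: 9 6 3 1 4 2 8 7 5 / 8 2 4 9 5 7 6 1 3 / 7 1 5 3 8 6 2 4 9 / 2 3 1 8 7 4 9 5 6 / 4 9 7 5 6 3 1 2 8 / 5 8 6 2 1 9 4 3 7 / 3 5 2 6 9 1 7 8 4 / 1 7 9 4 3 8 5 6 2 / 6 4 8 7 2 5 3 9 1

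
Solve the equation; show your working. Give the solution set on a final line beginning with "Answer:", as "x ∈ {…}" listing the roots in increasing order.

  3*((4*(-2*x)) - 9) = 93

Step 1. [3*((4*(-2*x)) - 9) = 93] 3·(inner) — divide through by 3 ⇒ div: (4*(-2*x)) - 9 = 31.
Step 2. [(4*(-2*x)) - 9 = 31] add 9: x sits inside (… - 9), so sub: 4*(-2*x) = 40.
Step 3. [4*(-2*x) = 40] 4·(inner) — divide through by 4, so div: -2*x = 10.
Step 4. [-2*x = 10] LHS = -2·(…); ÷-2 both sides, so div: x = -5.

Answer: x ∈ {-5}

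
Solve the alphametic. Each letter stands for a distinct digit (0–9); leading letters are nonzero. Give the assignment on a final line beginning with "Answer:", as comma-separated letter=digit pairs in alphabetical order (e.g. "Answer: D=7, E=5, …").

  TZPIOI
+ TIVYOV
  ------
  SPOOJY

Step 1. [col 1: I + V ≡ Y (mod 10)] no forcing yet in column 1 (carry-in 0); V=4 is free and consistent — try it, so V=4.
Step 2. [col 1: I + V ≡ Y (mod 10)] I=8 is one option consistent with column 1 (I + V ≡ Y (mod 10), carry-in 0) — take it. So I=8.
Step 3. [col 1: I + V ≡ Y (mod 10)] in column 1 we have I+V≡Y with carry-in 0; given I=8, V=4 and digits 4,8 already taken and all letters distinct, that pins Y to 2. So Y=2.
Step 4. [col 2: O + O ≡ J (mod 10)] no forcing yet in column 2 (carry-in 1); J=1 is free and consistent — try it. So J=1.
Step 5. [col 2: O + O ≡ J (mod 10)] column 2 (O + O ≡ J (mod 10), carry-in 1) doesn't pin O yet; pick O=0 and continue ⇒ O=0.
Step 6. [col 4: P + V ≡ O (mod 10)] column 4: given V=4, O=0, carry-in 1, and digits 0,1,2,4,8 already taken and all letters distinct, P+V≡O (mod 10) forces P=5, so P=5.
Step 7. [col 5: Z + I ≡ P (mod 10)] column 5 reads Z+I+carry(1)=P with I=8, P=5; with digits 0,1,2,4,5,8 already taken and all letters distinct, the only value for Z is 6, so Z=6.
Step 8. [col 6: T + T ≡ S (mod 10)] column 6: given nothing yet, carry-in 1, and digits 0,1,2,4,5,6,8 already taken and all letters distinct, T+T≡S (mod 10) forces T=3. So T=3.
Step 9. [col 6: T + T ≡ S (mod 10)] column 6 reads T+T+carry(1)=S with T=3; with digits 0,1,2,3,4,5,6,8 already taken and all letters distinct, the only value for S is 7 ⇒ S=7.

Answer: I=8, J=1, O=0, P=5, S=7, T=3, V=4, Y=2, Z=6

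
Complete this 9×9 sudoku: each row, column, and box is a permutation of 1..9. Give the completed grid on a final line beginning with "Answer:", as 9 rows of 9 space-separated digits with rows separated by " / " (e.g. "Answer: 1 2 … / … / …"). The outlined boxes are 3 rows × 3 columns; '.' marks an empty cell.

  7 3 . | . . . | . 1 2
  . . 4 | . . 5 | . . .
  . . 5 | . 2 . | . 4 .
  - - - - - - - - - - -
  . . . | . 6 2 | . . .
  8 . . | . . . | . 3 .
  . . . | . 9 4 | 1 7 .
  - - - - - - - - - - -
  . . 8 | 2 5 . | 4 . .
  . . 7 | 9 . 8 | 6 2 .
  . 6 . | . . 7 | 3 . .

Step 1. [r5c6∈{1}] only 1 remains possible at r5c6, so r5c6=1.
Step 2. [r7c8∈{9}] r7c8 has the single candidate 9, so r7c8=9.
Step 3. [r7c2∈{1}] r7c2's peers cover all but 1. So r7c2=1.
Step 4. [r2c8∈{6,8}] 6 has one home in col 8: r2c8, so r2c8=6.
Step 5. [r1c7∈{5,8,9}] r1c7 is the only open cell in row 1 admitting 5. So r1c7=5.
Step 6. [r7c1∈{3}] r7c1 is down to just 3 ⇒ r7c1=3.
Step 7. [r3c6∈{3,6,9}] r3c6 is the only open cell in col 6 admitting 3, so r3c6=3.
Step 8. [r5c5∈{7}] r5c5's peers cover all but 7, so r5c5=7.
Step 9. [r5c4∈{5}] only 5 remains possible at r5c4 ⇒ r5c4=5.
Step 10. [r4c2∈{4,5,7,9}] 7 has one home in row 4: r4c2 ⇒ r4c2=7.
Step 11. [r2c9∈{3,7,8,9}] row 2 places 3 nowhere but r2c9 ⇒ r2c9=3.
Step 12. [r4c3∈{1,3,9}] across col 3, 1 lands solely at r4c3 ⇒ r4c3=1.
Step 13. [r6c3∈{2,3,6}] col 3 places 3 nowhere but r6c3 ⇒ r6c3=3.
Step 14. [r6c4∈{8}] only 8 remains possible at r6c4, so r6c4=8.
Step 15. [r5c7∈{2,9}] 2 has one home in col 7: r5c7. So r5c7=2.
Step 16. [r1c6∈{6,9}] across col 6, 9 lands solely at r1c6. So r1c6=9.
Step 17. [r1c3∈{6}] r1c3 has the single candidate 6 ⇒ r1c3=6.
Step 18. [r5c3∈{9}] only 9 remains possible at r5c3. So r5c3=9.
Step 19. [r9c1∈{2,4,5,9}] across row 9, 9 lands solely at r9c1, so r9c1=9.
Step 20. [r6c1∈{2,5,6}] in col 1, 6 fits only at r6c1 ⇒ r6c1=6.
Step 21. [r6c9∈{5}] r6c9 has the single candidate 5, so r6c9=5.
Step 22. [r4c8∈{8}] r4c8 has the single candidate 8. So r4c8=8.
Step 23. [r5c2∈{4}] r5c2 has the single candidate 4, so r5c2=4.
Step 24. [r4c7∈{9}] r4c7 is down to just 9 ⇒ r4c7=9.
Step 25. [r3c9∈{7,8,9}] in col 9, 9 fits only at r3c9. So r3c9=9.
Step 26. [r8c1∈{4,5}] across col 1, 4 lands solely at r8c1. So r8c1=4.
Step 27. [r3c4∈{1,6,7}] across row 3, 6 lands solely at r3c4 ⇒ r3c4=6.
Step 28. [r2c1∈{1,2}] across col 1, 2 lands solely at r2c1. So r2c1=2.
Step 29. [r2c4∈{1,7}] 7 has one home in col 4: r2c4. So r2c4=7.
Step 30. [r9c4∈{1,4}] r9c4 is the only open cell in col 4 admitting 1 ⇒ r9c4=1.
Step 31. [r2c7∈{8}] r2c7's peers cover all but 8, so r2c7=8.
Step 32. [r1c5∈{4,8}] r1c5 is the only open cell in row 1 admitting 8 ⇒ r1c5=8.
Step 33. [r4c9∈{4}] r4c9 is down to just 4, so r4c9=4.
Step 34. [r7c9∈{7}] r7c9 is down to just 7, so r7c9=7.
Step 35. [r4c1∈{5}] only 5 remains possible at r4c1 ⇒ r4c1=5.
Step 36. [r9c5∈{4}] r9c5's peers cover all but 4. So r9c5=4.
Step 37. [r7c6∈{6}] r7c6 has the single candidate 6 ⇒ r7c6=6.
Step 38. [r6c2∈{2}] nothing but 2 survives at r6c2. So r6c2=2.
Step 39. [r5c9∈{6}] nothing but 6 survives at r5c9. So r5c9=6.
Step 40. [r8c5∈{3}] r8c5's peers cover all but 3. So r8c5=3.
Step 41. [r3c1∈{1}] only 1 remains possible at r3c1. So r3c1=1.
Step 42. [r2c2∈{9}] only 9 remains possible at r2c2 ⇒ r2c2=9.
Step 43. [r4c4∈{3}] only 3 remains possible at r4c4, so r4c4=3.
Step 44. [r3c7∈{7}] r3c7's peers cover all but 7, so r3c7=7.
Step 45. [r9c3∈{2}] nothing but 2 survives at r9c3, so r9c3=2.
Step 46. [r2c5∈{1}] nothing but 1 survives at r2c5. So r2c5=1.
Step 47. [r8c2∈{5}] r8c2 has the single candidate 5 ⇒ r8c2=5.
Step 48. [r3c2∈{8}] r3c2 has the single candidate 8. So r3c2=8.
Step 49. [r8c9∈{1}] r8c9 has the single candidate 1. So r8c9=1.
Step 50. [r1c4∈{4}] r1c4 is down to just 4, so r1c4=4.
Step 51. [r9c9∈{8}] only 8 remains possible at r9c9, so r9c9=8.
Step 52. [r9c8∈{5}] r9c8 has the single candidate 5. So r9c8=5.

Answer: 7 3 6 4 8 9 5 1 2 / 2 9 4 7 1 5 8 6 3 / 1 8 5 6 2 3 7 4 9 / 5 7 1 3 6 2 9 8 4 / 8 4 9 5 7 1 2 3 6 / 6 2 3 8 9 4 1 7 5 / 3 1 8 2 5 6 4 9 7 / 4 5 7 9 3 8 6 2 1 / 9 6 2 1 4 7 3 5 8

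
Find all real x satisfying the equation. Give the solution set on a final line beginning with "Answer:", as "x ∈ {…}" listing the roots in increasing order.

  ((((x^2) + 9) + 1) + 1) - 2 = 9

Step 1. [((((x^2) + 9) + 1) + 1) - 2 = 9] peel the -2: add 2 from each side, so sub: (((x^2) + 9) + 1) + 1 = 11.
Step 2. [(((x^2) + 9) + 1) + 1 = 11] 1 comes off first (subtract 1), so sub: ((x^2) + 9) + 1 = 10.
Step 3. [((x^2) + 9) + 1 = 10] +1 is outermost — subtract 1 both sides ⇒ sub: (x^2) + 9 = 9.
Step 4. [(x^2) + 9 = 9] 9 comes off first (subtract 9) ⇒ sub: x^2 = 0.
Step 5. [x^2 = 0] LHS squared, RHS 0 ≥ 0: apply √ (±). So sqrt: x = 0.

Answer: x ∈ {0}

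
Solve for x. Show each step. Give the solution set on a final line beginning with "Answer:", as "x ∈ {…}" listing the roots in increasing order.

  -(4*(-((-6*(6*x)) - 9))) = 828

Step 1. [-(4*(-((-6*(6*x)) - 9))) = 828] leading − — multiply by −1. So neg: 4*(-((-6*(6*x)) - 9)) = -828.
Step 2. [4*(-((-6*(6*x)) - 9)) = -828] leading coefficient 4: divide by 4 ⇒ div: -((-6*(6*x)) - 9) = -207.
Step 3. [-((-6*(6*x)) - 9) = -207] LHS negated; negate both sides, so neg: (-6*(6*x)) - 9 = 207.
Step 4. [(-6*(6*x)) - 9 = 207] -9 is outermost — add 9 both sides. So sub: -6*(6*x) = 216.
Step 5. [-6*(6*x) = 216] -6 out front; divide by -6, so div: 6*x = -36.
Step 6. [6*x = -36] leading coefficient 6: divide by 6, so div: x = -6.

Answer: x ∈ {-6}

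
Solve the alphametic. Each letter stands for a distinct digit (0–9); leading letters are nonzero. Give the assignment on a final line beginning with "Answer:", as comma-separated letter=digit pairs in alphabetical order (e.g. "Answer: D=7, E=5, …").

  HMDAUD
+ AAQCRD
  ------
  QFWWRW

Step 1. [col 1: D + D ≡ W (mod 10)] W=2 is one option consistent with column 1 (D + D ≡ W (mod 10), carry-in 0) — take it. So W=2.
Step 2. [col 1: D + D ≡ W (mod 10)] D=6 is one option consistent with column 1 (D + D ≡ W (mod 10), carry-in 0) — take it, so D=6.
Step 3. [col 2: U + R ≡ R (mod 10)] column 2 reads U+R+carry(1)=R with nothing yet; with digits 2,6 already taken and all letters distinct, the only value for U is 9, so U=9.
Step 4. [col 2: U + R ≡ R (mod 10)] no forcing yet in column 2 (carry-in 1); R=0 is free and consistent — try it ⇒ R=0.
Step 5. [col 3: A + C ≡ W (mod 10)] column 3 (A + C ≡ W (mod 10), carry-in 1) doesn't pin A yet; pick A=4 and continue. So A=4.
Step 6. [col 3: A + C ≡ W (mod 10)] in column 3 we have A+C≡W with carry-in 1; given A=4, W=2 and digits 0,2,4,6,9 already taken and all letters distinct, that pins C to 7 ⇒ C=7.
Step 7. [col 4: D + Q ≡ W (mod 10)] column 4: given D=6, W=2, carry-in 1, and digits 0,2,4,6,7,9 already taken and all letters distinct, D+Q≡W (mod 10) forces Q=5, so Q=5.
Step 8. [col 5: M + A ≡ F (mod 10)] column 5 (M + A ≡ F (mod 10), carry-in 1) doesn't pin M yet; pick M=3 and continue. So M=3.
Step 9. [col 5: M + A ≡ F (mod 10)] from column 5 (M=3, A=4, carry-in 1, digits 0,2,3,4,5,6,7,9 already taken and all letters distinct): F must equal 8, so F=8.
Step 10. [col 6: H + A ≡ Q (mod 10)] column 6 reads H+A+carry(0)=Q with A=4, Q=5; with digits 0,2,3,4,5,6,7,8,9 already taken and all letters distinct, the only value for H is 1. So H=1.

Answer: A=4, C=7, D=6, F=8, H=1, M=3, Q=5, R=0, U=9, W=2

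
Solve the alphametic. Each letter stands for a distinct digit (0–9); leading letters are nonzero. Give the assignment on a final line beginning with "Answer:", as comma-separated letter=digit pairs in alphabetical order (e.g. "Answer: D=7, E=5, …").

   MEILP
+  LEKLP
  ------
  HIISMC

Step 1. [col 1: P + P ≡ C (mod 10)] column 1 (P + P ≡ C (mod 10), carry-in 0) doesn't pin C yet; pick C=4 and continue. So C=4.
Step 2. [H] H is the leading digit of a 6-digit sum of two 5-digit numbers; the final carry is exactly 1. So H=1.
Step 3. [col 1: P + P ≡ C (mod 10)] column 1 (P + P ≡ C (mod 10), carry-in 0) doesn't pin P yet; pick P=7 and continue. So P=7.
Step 4. [col 2: L + L ≡ M (mod 10)] no forcing yet in column 2 (carry-in 1); M=3 is free and consistent — try it ⇒ M=3.
Step 5. [col 2: L + L ≡ M (mod 10)] column 2 reads L+L+carry(1)=M with M=3; with digits 1,3,4,7 already taken and all letters distinct, the only value for L is 6, so L=6.
Step 6. [col 3: I + K ≡ S (mod 10)] no forcing yet in column 3 (carry-in 1); K=8 is free and consistent — try it. So K=8.
Step 7. [col 3: I + K ≡ S (mod 10)] from column 3 (K=8, carry-in 1, digits 1,3,4,6,7,8 already taken and all letters distinct): I must equal 0 ⇒ I=0.
Step 8. [col 3: I + K ≡ S (mod 10)] column 3 reads I+K+carry(1)=S with I=0, K=8; with digits 0,1,3,4,6,7,8 already taken and all letters distinct, the only value for S is 9 ⇒ S=9.
Step 9. [col 4: E + E ≡ I (mod 10)] column 4 reads E+E+carry(0)=I with I=0; with digits 0,1,3,4,6,7,8,9 already taken and all letters distinct, the only value for E is 5. So E=5.

Answer: C=4, E=5, H=1, I=0, K=8, L=6, M=3, P=7, S=9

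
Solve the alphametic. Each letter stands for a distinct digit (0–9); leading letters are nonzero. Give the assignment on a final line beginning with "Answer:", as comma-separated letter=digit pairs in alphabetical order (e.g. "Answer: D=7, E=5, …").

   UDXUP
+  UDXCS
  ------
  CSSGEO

Step 1. [col 1: P + S ≡ O (mod 10)] column 1 (P + S ≡ O (mod 10), carry-in 0) doesn't pin P yet; pick P=5 and continue. So P=5.
Step 2. [col 1: P + S ≡ O (mod 10)] no forcing yet in column 1 (carry-in 0); O=9 is free and consistent — try it, so O=9.
Step 3. [col 1: P + S ≡ O (mod 10)] from column 1 (P=5, O=9, carry-in 0, digits 5,9 already taken and all letters distinct): S must equal 4, so S=4.
Step 4. [col 2: U + C ≡ E (mod 10)] several values work for C in column 2 (U + C ≡ E (mod 10), carry-in 0); try C=1 ⇒ C=1.
Step 5. [col 2: U + C ≡ E (mod 10)] column 2 (U + C ≡ E (mod 10), carry-in 0) doesn't pin E yet; pick E=8 and continue ⇒ E=8.
Step 6. [col 2: U + C ≡ E (mod 10)] in column 2 we have U+C≡E with carry-in 0; given C=1, E=8 and digits 1,4,5,8,9 already taken and all letters distinct, that pins U to 7, so U=7.
Step 7. [col 3: X + X ≡ G (mod 10)] no forcing yet in column 3 (carry-in 0); G=6 is free and consistent — try it ⇒ G=6.
Step 8. [col 3: X + X ≡ G (mod 10)] in column 3 we have X+X≡G with carry-in 0; given G=6 and digits 1,4,5,6,7,8,9 already taken and all letters distinct, that pins X to 3. So X=3.
Step 9. [col 4: D + D ≡ S (mod 10)] in column 4 we have D+D≡S with carry-in 0; given S=4 and digits 1,3,4,5,6,7,8,9 already taken and all letters distinct, that pins D to 2, so D=2.

Answer: C=1, D=2, E=8, G=6, O=9, P=5, S=4, U=7, X=3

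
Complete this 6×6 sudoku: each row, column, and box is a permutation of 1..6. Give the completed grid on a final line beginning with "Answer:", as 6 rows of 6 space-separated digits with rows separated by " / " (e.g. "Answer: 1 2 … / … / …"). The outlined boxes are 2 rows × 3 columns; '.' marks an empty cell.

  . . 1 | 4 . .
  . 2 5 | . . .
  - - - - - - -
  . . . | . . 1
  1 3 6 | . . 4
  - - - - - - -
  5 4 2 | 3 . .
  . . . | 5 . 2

Step 1. [r1c2∈{6}] nothing but 6 survives at r1c2 ⇒ r1c2=6.
Step 2. [r3c5∈{2,3,5,6}] 3 has one home in row 3: r3c5. So r3c5=3.
Step 3. [r5c6∈{6}] r5c6 is down to just 6, so r5c6=6.
Step 4. [r1c1∈{3}] r1c1's peers cover all but 3 ⇒ r1c1=3.
Step 5. [r1c5∈{2,5}] row 1 places 2 nowhere but r1c5. So r1c5=2.
Step 6. [r5c5∈{1}] nothing but 1 survives at r5c5 ⇒ r5c5=1.
Step 7. [r3c4∈{2,6}] row 3 places 6 nowhere but r3c4. So r3c4=6.
Step 8. [r3c3∈{4}] r3c3 has the single candidate 4 ⇒ r3c3=4.
Step 9. [r1c6∈{5}] r1c6 is down to just 5. So r1c6=5.
Step 10. [r2c6∈{3}] only 3 remains possible at r2c6, so r2c6=3.
Step 11. [r3c2∈{5}] nothing but 5 survives at r3c2. So r3c2=5.
Step 12. [r4c4∈{2}] r4c4 is down to just 2 ⇒ r4c4=2.
Step 13. [r6c1∈{6}] r6c1 is down to just 6 ⇒ r6c1=6.
Step 14. [r2c4∈{1}] nothing but 1 survives at r2c4. So r2c4=1.
Step 15. [r6c5∈{4}] r6c5 is down to just 4, so r6c5=4.
Step 16. [r6c3∈{3}] nothing but 3 survives at r6c3. So r6c3=3.
Step 17. [r4c5∈{5}] nothing but 5 survives at r4c5. So r4c5=5.
Step 18. [r2c5∈{6}] r2c5's peers cover all but 6 ⇒ r2c5=6.
Step 19. [r3c1∈{2}] nothing but 2 survives at r3c1 ⇒ r3c1=2.
Step 20. [r6c2∈{1}] nothing but 1 survives at r6c2, so r6c2=1.
Step 21. [r2c1∈{4}] r2c1 is down to just 4. So r2c1=4.

Answer: 3 6 1 4 2 5 / 4 2 5 1 6 3 / 2 5 4 6 3 1 / 1 3 6 2 5 4 / 5 4 2 3 1 6 / 6 1 3 5 4 2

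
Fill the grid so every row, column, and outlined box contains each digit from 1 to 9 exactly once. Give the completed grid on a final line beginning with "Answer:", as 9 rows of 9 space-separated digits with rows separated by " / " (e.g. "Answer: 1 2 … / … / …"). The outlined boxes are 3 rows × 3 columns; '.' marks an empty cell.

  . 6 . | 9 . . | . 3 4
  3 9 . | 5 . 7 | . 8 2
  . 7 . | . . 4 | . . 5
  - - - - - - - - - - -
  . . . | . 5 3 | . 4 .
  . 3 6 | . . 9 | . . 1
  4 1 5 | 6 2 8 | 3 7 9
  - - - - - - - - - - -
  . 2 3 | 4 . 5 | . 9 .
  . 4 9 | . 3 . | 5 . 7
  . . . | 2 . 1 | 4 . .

Step 1. [r9c8∈{6}] r9c8 has the single candidate 6, so r9c8=6.
Step 2. [r3c8∈{1}] nothing but 1 survives at r3c8 ⇒ r3c8=1.
Step 3. [r4c2∈{8}] r4c2 is down to just 8 ⇒ r4c2=8.
Step 4. [r8c1∈{1,6,8}] across row 8, 1 lands solely at r8c1. So r8c1=1.
Step 5. [r7c9∈{8}] r7c9 is down to just 8. So r7c9=8.
Step 6. [r2c7∈{6}] only 6 remains possible at r2c7 ⇒ r2c7=6.
Step 7. [r4c7∈{2}] r4c7's peers cover all but 2. So r4c7=2.
Step 8. [r4c3∈{7}] nothing but 7 survives at r4c3. So r4c3=7.
Step 9. [r9c3∈{8}] nothing but 8 survives at r9c3. So r9c3=8.
Step 10. [r1c1∈{2,5,8}] in row 1, 5 fits only at r1c1 ⇒ r1c1=5.
Step 11. [r1c5∈{1,8}] 8 has one home in row 1: r1c5 ⇒ r1c5=8.
Step 12. [r1c3∈{1,2}] r1c3 is the only open cell in row 1 admitting 1, so r1c3=1.
Step 13. [r7c1∈{6,7}] across col 1, 6 lands solely at r7c1, so r7c1=6.
Step 14. [r7c5∈{7}] r7c5's peers cover all but 7 ⇒ r7c5=7.
Step 15. [r3c3∈{2}] r3c3 is down to just 2 ⇒ r3c3=2.
Step 16. [r4c9∈{6}] only 6 remains possible at r4c9 ⇒ r4c9=6.
Step 17. [r5c7∈{8}] r5c7 has the single candidate 8, so r5c7=8.
Step 18. [r1c7∈{7}] r1c7's peers cover all but 7, so r1c7=7.
Step 19. [r5c4∈{7}] nothing but 7 survives at r5c4 ⇒ r5c4=7.
Step 20. [r9c5∈{9}] only 9 remains possible at r9c5. So r9c5=9.
Step 21. [r7c7∈{1}] r7c7 has the single candidate 1, so r7c7=1.
Step 22. [r3c5∈{6}] r3c5 has the single candidate 6, so r3c5=6.
Step 23. [r3c1∈{8}] r3c1's peers cover all but 8. So r3c1=8.
Step 24. [r5c8∈{5}] nothing but 5 survives at r5c8 ⇒ r5c8=5.
Step 25. [r5c1∈{2}] nothing but 2 survives at r5c1, so r5c1=2.
Step 26. [r3c4∈{3}] only 3 remains possible at r3c4 ⇒ r3c4=3.
Step 27. [r2c3∈{4}] r2c3's peers cover all but 4, so r2c3=4.
Step 28. [r9c1∈{7}] r9c1's peers cover all but 7. So r9c1=7.
Step 29. [r4c1∈{9}] r4c1's peers cover all but 9, so r4c1=9.
Step 30. [r4c4∈{1}] only 1 remains possible at r4c4, so r4c4=1.
Step 31. [r3c7∈{9}] only 9 remains possible at r3c7. So r3c7=9.
Step 32. [r8c8∈{2}] only 2 remains possible at r8c8, so r8c8=2.
Step 33. [r2c5∈{1}] nothing but 1 survives at r2c5 ⇒ r2c5=1.
Step 34. [r1c6∈{2}] nothing but 2 survives at r1c6. So r1c6=2.
Step 35. [r8c4∈{8}] nothing but 8 survives at r8c4, so r8c4=8.
Step 36. [r9c2∈{5}] r9c2's peers cover all but 5 ⇒ r9c2=5.
Step 37. [r5c5∈{4}] r5c5's peers cover all but 4, so r5c5=4.
Step 38. [r9c9∈{3}] r9c9 is down to just 3. So r9c9=3.
Step 39. [r8c6∈{6}] only 6 remains possible at r8c6, so r8c6=6.

Answer: 5 6 1 9 8 2 7 3 4 / 3 9 4 5 1 7 6 8 2 / 8 7 2 3 6 4 9 1 5 / 9 8 7 1 5 3 2 4 6 / 2 3 6 7 4 9 8 5 1 / 4 1 5 6 2 8 3 7 9 / 6 2 3 4 7 5 1 9 8 / 1 4 9 8 3 6 5 2 7 / 7 5 8 2 9 1 4 6 3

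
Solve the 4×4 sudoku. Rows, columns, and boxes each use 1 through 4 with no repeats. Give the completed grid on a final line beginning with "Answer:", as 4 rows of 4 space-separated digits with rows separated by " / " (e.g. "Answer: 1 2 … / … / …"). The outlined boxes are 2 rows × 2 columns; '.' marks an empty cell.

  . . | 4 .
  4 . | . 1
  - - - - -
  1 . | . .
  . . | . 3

Step 1. [r3c2∈{2,3,4}] across row 3, 3 lands solely at r3c2. So r3c2=3.
Step 2. [r1c4∈{2}] only 2 remains possible at r1c4. So r1c4=2.
Step 3. [r4c1∈{2}] nothing but 2 survives at r4c1 ⇒ r4c1=2.
Step 4. [r4c2∈{4}] r4c2 is down to just 4. So r4c2=4.
Step 5. [r2c2∈{2}] r2c2's peers cover all but 2. So r2c2=2.
Step 6. [r3c3∈{2}] r3c3 is down to just 2 ⇒ r3c3=2.
Step 7. [r3c4∈{4}] r3c4 has the single candidate 4 ⇒ r3c4=4.
Step 8. [r1c2∈{1}] r1c2 has the single candidate 1. So r1c2=1.
Step 9. [r2c3∈{3}] r2c3's peers cover all but 3 ⇒ r2c3=3.
Step 10. [r1c1∈{3}] r1c1's peers cover all but 3 ⇒ r1c1=3.
Step 11. [r4c3∈{1}] r4c3 is down to just 1 ⇒ r4c3=1.

Answer: 3 1 4 2 / 4 2 3 1 / 1 3 2 4 / 2 4 1 3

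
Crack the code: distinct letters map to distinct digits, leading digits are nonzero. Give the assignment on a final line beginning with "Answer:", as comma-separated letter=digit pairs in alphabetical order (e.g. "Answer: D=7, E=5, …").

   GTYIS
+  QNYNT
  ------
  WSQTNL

Step 1. [col 1: S + T ≡ L (mod 10)] several values work for L in column 1 (S + T ≡ L (mod 10), carry-in 0); try L=9 ⇒ L=9.
Step 2. [col 1: S + T ≡ L (mod 10)] T=4 is one option consistent with column 1 (S + T ≡ L (mod 10), carry-in 0) — take it ⇒ T=4.
Step 3. [col 1: S + T ≡ L (mod 10)] from column 1 (T=4, L=9, carry-in 0, digits 4,9 already taken and all letters distinct): S must equal 5. So S=5.
Step 4. [col 2: I + N ≡ N (mod 10)] in column 2 we have I+N≡N with carry-in 0; given nothing yet and digits 4,5,9 already taken and all letters distinct, that pins I to 0 ⇒ I=0.
Step 5. [W] W is the leading digit of a 6-digit sum of two 5-digit numbers; the final carry is exactly 1 ⇒ W=1.
Step 6. [col 2: I + N ≡ N (mod 10)] several values work for N in column 2 (I + N ≡ N (mod 10), carry-in 0); try N=3. So N=3.
Step 7. [col 3: Y + Y ≡ T (mod 10)] Y=2 is one option consistent with column 3 (Y + Y ≡ T (mod 10), carry-in 0) — take it, so Y=2.
Step 8. [col 4: T + N ≡ Q (mod 10)] in column 4 we have T+N≡Q with carry-in 0; given T=4, N=3 and digits 0,1,2,3,4,5,9 already taken and all letters distinct, that pins Q to 7. So Q=7.
Step 9. [col 5: G + Q ≡ S (mod 10)] from column 5 (Q=7, S=5, carry-in 0, digits 0,1,2,3,4,5,7,9 already taken and all letters distinct): G must equal 8, so G=8.

Answer: G=8, I=0, L=9, N=3, Q=7, S=5, T=4, W=1, Y=2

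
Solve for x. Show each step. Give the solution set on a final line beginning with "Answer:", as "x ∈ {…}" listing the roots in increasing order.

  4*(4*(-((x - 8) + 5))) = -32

Step 1. [4*(4*(-((x - 8) + 5))) = -32] 4 out front; divide by 4. So div: 4*(-((x - 8) + 5)) = -8.
Step 2. [4*(-((x - 8) + 5)) = -8] 4·(inner) — divide through by 4. So div: -((x - 8) + 5) = -2.
Step 3. [-((x - 8) + 5) = -2] LHS negated; negate both sides, so neg: (x - 8) + 5 = 2.
Step 4. [(x - 8) + 5 = 2] the outer +5 inverts by subtracting 5. So sub: x - 8 = -3.
Step 5. [x - 8 = -3] peel the -8: add 8 from each side. So sub: x = 5.

Answer: x ∈ {5}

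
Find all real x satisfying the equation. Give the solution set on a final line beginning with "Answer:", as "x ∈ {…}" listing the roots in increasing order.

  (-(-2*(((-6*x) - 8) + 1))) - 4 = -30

Step 1. [(-(-2*(((-6*x) - 8) + 1))) - 4 = -30] add 4: x sits inside (… - 4), so sub: -(-2*(((-6*x) - 8) + 1)) = -26.
Step 2. [-(-2*(((-6*x) - 8) + 1)) = -26] leading − — multiply by −1 ⇒ neg: -2*(((-6*x) - 8) + 1) = 26.
Step 3. [-2*(((-6*x) - 8) + 1) = 26] -2·(inner) — divide through by -2, so div: ((-6*x) - 8) + 1 = -13.
Step 4. [((-6*x) - 8) + 1 = -13] +1 is outermost — subtract 1 both sides, so sub: (-6*x) - 8 = -14.
Step 5. [(-6*x) - 8 = -14] peel the -8: add 8 from each side ⇒ sub: -6*x = -6.
Step 6. [-6*x = -6] leading coefficient -6: divide by -6 ⇒ div: x = 1.

Answer: x ∈ {1}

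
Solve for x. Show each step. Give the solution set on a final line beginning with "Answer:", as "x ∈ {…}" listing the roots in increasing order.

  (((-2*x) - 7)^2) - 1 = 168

Step 1. [(((-2*x) - 7)^2) - 1 = 168] 1 comes off first (add 1). So sub: ((-2*x) - 7)^2 = 169.
Step 2. [((-2*x) - 7)^2 = 169] 169 ≥ 0, LHS is (·)² — take ±√. So sqrt: (-2*x) - 7 = 13 or -13.
Step 3. [(-2*x) - 7 = 13 or -13] the outer -7 inverts by adding 7 ⇒ sub: -2*x = 20 or -6.
Step 4. [-2*x = 20 or -6] LHS = -2·(…); ÷-2 both sides ⇒ div: x = -10 or 3.

Answer: x ∈ {-10, 3}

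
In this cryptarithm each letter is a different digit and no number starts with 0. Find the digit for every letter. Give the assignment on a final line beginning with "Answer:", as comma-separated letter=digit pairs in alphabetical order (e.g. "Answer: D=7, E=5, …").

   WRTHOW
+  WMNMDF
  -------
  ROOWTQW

Step 1. [col 1: W + F ≡ W (mod 10)] in column 1 we have W+F≡W with carry-in 0; given nothing yet and all letters distinct, none taken yet, that pins F to 0 ⇒ F=0.
Step 2. [R] the sum has 7 digits but both addends have 6; that extra leading digit R is the final carry, namely 1. So R=1.
Step 3. [col 1: W + F ≡ W (mod 10)] no forcing yet in column 1 (carry-in 0); W=9 is free and consistent — try it, so W=9.
Step 4. [col 2: O + D ≡ Q (mod 10)] several values work for O in column 2 (O + D ≡ Q (mod 10), carry-in 0); try O=8 ⇒ O=8.
Step 5. [col 2: O + D ≡ Q (mod 10)] D=5 is one option consistent with column 2 (O + D ≡ Q (mod 10), carry-in 0) — take it ⇒ D=5.
Step 6. [col 2: O + D ≡ Q (mod 10)] in column 2 we have O+D≡Q with carry-in 0; given O=8, D=5 and digits 0,1,5,8,9 already taken and all letters distinct, that pins Q to 3, so Q=3.
Step 7. [col 3: H + M ≡ T (mod 10)] M=7 is one option consistent with column 3 (H + M ≡ T (mod 10), carry-in 1) — take it ⇒ M=7.
Step 8. [col 3: H + M ≡ T (mod 10)] H=4 is one option consistent with column 3 (H + M ≡ T (mod 10), carry-in 1) — take it, so H=4.
Step 9. [col 3: H + M ≡ T (mod 10)] in column 3 we have H+M≡T with carry-in 1; given H=4, M=7 and digits 0,1,3,4,5,7,8,9 already taken and all letters distinct, that pins T to 2 ⇒ T=2.
Step 10. [col 4: T + N ≡ W (mod 10)] in column 4 we have T+N≡W with carry-in 1; given T=2, W=9 and digits 0,1,2,3,4,5,7,8,9 already taken and all letters distinct, that pins N to 6 ⇒ N=6.

Answer: D=5, F=0, H=4, M=7, N=6, O=8, Q=3, R=1, T=2, W=9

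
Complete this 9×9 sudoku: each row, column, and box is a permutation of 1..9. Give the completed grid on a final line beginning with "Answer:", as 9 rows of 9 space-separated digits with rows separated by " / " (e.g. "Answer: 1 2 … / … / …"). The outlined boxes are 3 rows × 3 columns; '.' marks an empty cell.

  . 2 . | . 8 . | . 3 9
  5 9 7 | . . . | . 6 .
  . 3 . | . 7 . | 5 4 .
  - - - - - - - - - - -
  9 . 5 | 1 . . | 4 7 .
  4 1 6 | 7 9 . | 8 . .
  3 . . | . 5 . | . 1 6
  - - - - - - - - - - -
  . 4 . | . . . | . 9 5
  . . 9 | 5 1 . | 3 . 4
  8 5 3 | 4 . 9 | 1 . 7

Step 1. [r2c7∈{2}] r2c7's peers cover all but 2. So r2c7=2.
Step 2. [r9c5∈{2,6}] in row 9, 6 fits only at r9c5, so r9c5=6.
Step 3. [r4c6∈{2,3,6,8}] across row 4, 6 lands solely at r4c6, so r4c6=6.
Step 4. [r6c6∈{2,4,8}] r6c6 is the only open cell in row 6 admitting 4. So r6c6=4.
Step 5. [r6c4∈{2,8}] across box 5, 8 lands solely at r6c4. So r6c4=8.
Step 6. [r7c6∈{2,3,7,8}] in row 7, 8 fits only at r7c6, so r7c6=8.
Step 7. [r7c1∈{1,2,6,7}] 7 has one home in row 7: r7c1. So r7c1=7.
Step 8. [r8c1∈{2,6}] col 1 places 2 nowhere but r8c1. So r8c1=2.
Step 9. [r2c4∈{3}] r2c4 is down to just 3, so r2c4=3.
Step 10. [r2c6∈{1}] only 1 remains possible at r2c6 ⇒ r2c6=1.
Step 11. [r3c9∈{1,8}] 1 has one home in col 9: r3c9, so r3c9=1.
Step 12. [r5c6∈{2,3}] across col 6, 3 lands solely at r5c6, so r5c6=3.
Step 13. [r4c5∈{2}] only 2 remains possible at r4c5, so r4c5=2.
Step 14. [r1c4∈{6}] nothing but 6 survives at r1c4. So r1c4=6.
Step 15. [r3c6∈{2}] r3c6 has the single candidate 2 ⇒ r3c6=2.
Step 16. [r1c3∈{1,4}] 4 has one home in row 1: r1c3, so r1c3=4.
Step 17. [r9c8∈{2}] r9c8 has the single candidate 2, so r9c8=2.
Step 18. [r1c7∈{7}] r1c7 is down to just 7. So r1c7=7.
Step 19. [r2c9∈{8}] nothing but 8 survives at r2c9, so r2c9=8.
Step 20. [r5c8∈{5}] r5c8 has the single candidate 5 ⇒ r5c8=5.
Step 21. [r7c7∈{6}] only 6 remains possible at r7c7 ⇒ r7c7=6.
Step 22. [r8c8∈{8}] nothing but 8 survives at r8c8, so r8c8=8.
Step 23. [r8c6∈{7}] only 7 remains possible at r8c6 ⇒ r8c6=7.
Step 24. [r1c6∈{5}] r1c6 is down to just 5 ⇒ r1c6=5.
Step 25. [r4c2∈{8}] r4c2 is down to just 8, so r4c2=8.
Step 26. [r2c5∈{4}] only 4 remains possible at r2c5, so r2c5=4.
Step 27. [r7c4∈{2}] r7c4's peers cover all but 2, so r7c4=2.
Step 28. [r8c2∈{6}] r8c2 is down to just 6 ⇒ r8c2=6.
Step 29. [r3c1∈{6}] r3c1's peers cover all but 6, so r3c1=6.
Step 30. [r3c4∈{9}] r3c4 has the single candidate 9 ⇒ r3c4=9.
Step 31. [r1c1∈{1}] nothing but 1 survives at r1c1 ⇒ r1c1=1.
Step 32. [r6c7∈{9}] only 9 remains possible at r6c7, so r6c7=9.
Step 33. [r5c9∈{2}] nothing but 2 survives at r5c9. So r5c9=2.
Step 34. [r4c9∈{3}] nothing but 3 survives at r4c9, so r4c9=3.
Step 35. [r6c2∈{7}] only 7 remains possible at r6c2 ⇒ r6c2=7.
Step 36. [r7c3∈{1}] only 1 remains possible at r7c3, so r7c3=1.
Step 37. [r3c3∈{8}] r3c3 has the single candidate 8, so r3c3=8.
Step 38. [r7c5∈{3}] nothing but 3 survives at r7c5 ⇒ r7c5=3.
Step 39. [r6c3∈{2}] r6c3 has the single candidate 2 ⇒ r6c3=2.

Answer: 1 2 4 6 8 5 7 3 9 / 5 9 7 3 4 1 2 6 8 / 6 3 8 9 7 2 5 4 1 / 9 8 5 1 2 6 4 7 3 / 4 1 6 7 9 3 8 5 2 / 3 7 2 8 5 4 9 1 6 / 7 4 1 2 3 8 6 9 5 / 2 6 9 5 1 7 3 8 4 / 8 5 3 4 6 9 1 2 7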